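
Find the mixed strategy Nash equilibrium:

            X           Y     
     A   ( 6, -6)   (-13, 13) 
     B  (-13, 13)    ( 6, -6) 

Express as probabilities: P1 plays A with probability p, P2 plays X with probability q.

p = 0.5, q = 0.5

Work:
Find probabilities that make opponent indifferent:
P2 chooses q to make P1 indifferent between A and B
P1 chooses p to make P2 indifferent between X and Y
Mixed NE: P1 plays (A: 0.5, B: 0.5), P2 plays (X: 0.5, Y: 0.5)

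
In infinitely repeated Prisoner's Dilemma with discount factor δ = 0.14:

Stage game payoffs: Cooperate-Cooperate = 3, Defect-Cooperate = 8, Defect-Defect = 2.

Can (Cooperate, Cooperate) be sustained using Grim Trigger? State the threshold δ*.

δ* = 0.8333; since δ = 0.14 < 0.8333, cooperation cannot be sustained

Work:
For Grim Trigger:
Cooperate forever: 3/(1-δ)
Defect then punished: 8 + 2·δ/(1-δ)
Need: 3/(1-δ) ≥ 8 + 2·δ/(1-δ)
Solving: δ ≥ (T-R)/(T-P) = (8-3)/(8-2) = 0.8333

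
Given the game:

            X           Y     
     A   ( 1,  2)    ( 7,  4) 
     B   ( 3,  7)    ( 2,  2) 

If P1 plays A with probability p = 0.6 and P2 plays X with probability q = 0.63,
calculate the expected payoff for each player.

E[P1] = 2.984, E[P2] = 3.704

Work:
E[P1] = p·q·π₁(A,X) + p·(1-q)·π₁(A,Y) + (1-p)·q·π₁(B,X) + (1-p)·(1-q)·π₁(B,Y)
= 0.6·0.63·1 + 0.6·0.37·7 + 0.4·0.63·3 + 0.4·0.37·2
= 2.984

E[P2] = 3.704 (similar calculation)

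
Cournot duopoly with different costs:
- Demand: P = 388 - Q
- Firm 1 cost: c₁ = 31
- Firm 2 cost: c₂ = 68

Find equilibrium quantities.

q₁* = 131.33, q₂* = 94.33

Work:
Reaction: q₁ = (388 - 31 - q₂)/2
Reaction: q₂ = (388 - 68 - q₁)/2
Solve simultaneously:
q₁* = (388 - 2×31 + 68)/3 = 131.33
q₂* = (388 - 2×68 + 31)/3 = 94.33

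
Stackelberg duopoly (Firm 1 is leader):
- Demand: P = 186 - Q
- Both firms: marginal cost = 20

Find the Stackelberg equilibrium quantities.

q₁* (leader) = 83.0, q₂* (follower) = 41.5

Work:
Follower's reaction: q₂ = (a - c - q₁)/2
Leader substitutes: π₁ = q₁·(a - q₁ - (a-c-q₁)/2 - c)
FOC: q₁* = (186 - 20)/2 = 83.00
Then: q₂* = (186 - 20 - 83.0)/2 = 41.50
Leader has first-mover advantage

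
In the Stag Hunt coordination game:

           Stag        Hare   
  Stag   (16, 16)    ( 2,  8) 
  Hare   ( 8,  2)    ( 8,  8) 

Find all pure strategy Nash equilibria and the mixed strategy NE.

Pure NE: (Stag, Stag) and (Hare, Hare); Mixed NE: p = 0.4286, q = 0.4286

Work:
Check pure NE:
(Stag, Stag): (16, 16) - no unilateral deviation beneficial
(Hare, Hare): (8, 8) - no unilateral deviation beneficial
Mixed NE: P1 plays Stag with p = 0.4286, P2 plays Stag with q = 0.4286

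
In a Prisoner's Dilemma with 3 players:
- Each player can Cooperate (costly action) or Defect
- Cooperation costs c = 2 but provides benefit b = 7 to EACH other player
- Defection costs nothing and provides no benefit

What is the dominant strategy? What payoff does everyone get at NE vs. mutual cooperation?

Dominant: Defect; NE payoff = 0; Coop payoff = 12

Work:
Defect dominates (saves cost c = 2, benefit to others is external)
NE: All defect → everyone gets 0
If all cooperate: each receives (2)×7 - 2 = 12
Social dilemma: 12 > 0 but NE gives 0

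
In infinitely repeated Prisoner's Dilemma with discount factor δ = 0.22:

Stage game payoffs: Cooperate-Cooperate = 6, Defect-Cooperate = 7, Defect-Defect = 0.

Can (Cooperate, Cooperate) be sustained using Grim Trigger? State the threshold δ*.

δ* = 0.1429; since δ = 0.22 ≥ 0.1429, cooperation can be sustained

Work:
For Grim Trigger:
Cooperate forever: 6/(1-δ)
Defect then punished: 7 + 0·δ/(1-δ)
Need: 6/(1-δ) ≥ 7 + 0·δ/(1-δ)
Solving: δ ≥ (T-R)/(T-P) = (7-6)/(7-0) = 0.1429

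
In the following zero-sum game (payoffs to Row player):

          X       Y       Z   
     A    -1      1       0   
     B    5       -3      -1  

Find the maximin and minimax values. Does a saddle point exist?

Maximin = -1, Minimax = 0, Saddle: False

Work:
Row minimums: [-1, -3] → maximin = -1
Column maximums: [5, 1, 0] → minimax = 0
No saddle point (maximin ≠ minimax). Mixed strategy needed.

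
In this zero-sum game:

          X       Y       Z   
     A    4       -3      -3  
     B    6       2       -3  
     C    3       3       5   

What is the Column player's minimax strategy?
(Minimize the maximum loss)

Column should play Y, value = 3

Work:
Column player minimizes Row's maximum payoff:
Column X: max payoff to Row = 6
Column Y: max payoff to Row = 3
Column Z: max payoff to Row = 5
Minimum is 3, achieved by column Y.
Minimax strategy: Y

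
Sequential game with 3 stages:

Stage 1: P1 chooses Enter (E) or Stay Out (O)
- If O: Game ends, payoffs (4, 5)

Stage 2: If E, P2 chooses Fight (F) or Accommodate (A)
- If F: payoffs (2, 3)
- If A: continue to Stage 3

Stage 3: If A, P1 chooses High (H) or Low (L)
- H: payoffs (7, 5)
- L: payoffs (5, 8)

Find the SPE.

SPE: (E, A, H); Outcome (7, 5)

Work:
Stage 3: P1 chooses H (7 vs 5)
Stage 2: P2: F->3, A->5 (anticipating H). Choose A
Stage 1: P1: O->4, E->7 (anticipating A, H). Choose E
SPE path: E -> A -> H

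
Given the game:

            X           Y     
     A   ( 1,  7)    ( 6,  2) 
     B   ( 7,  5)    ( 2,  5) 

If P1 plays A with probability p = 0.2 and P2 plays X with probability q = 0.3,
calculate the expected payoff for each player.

E[P1] = 3.7, E[P2] = 4.7

Work:
E[P1] = p·q·π₁(A,X) + p·(1-q)·π₁(A,Y) + (1-p)·q·π₁(B,X) + (1-p)·(1-q)·π₁(B,Y)
= 0.2·0.3·1 + 0.2·0.7·6 + 0.8·0.3·7 + 0.8·0.7·2
= 3.7

E[P2] = 4.7 (similar calculation)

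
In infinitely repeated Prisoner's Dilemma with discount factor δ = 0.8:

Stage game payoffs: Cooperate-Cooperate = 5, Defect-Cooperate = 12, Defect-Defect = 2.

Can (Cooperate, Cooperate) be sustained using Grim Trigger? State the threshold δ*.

δ* = 0.7; since δ = 0.8 ≥ 0.7, cooperation can be sustained

Work:
For Grim Trigger:
Cooperate forever: 5/(1-δ)
Defect then punished: 12 + 2·δ/(1-δ)
Need: 5/(1-δ) ≥ 12 + 2·δ/(1-δ)
Solving: δ ≥ (T-R)/(T-P) = (12-5)/(12-2) = 0.7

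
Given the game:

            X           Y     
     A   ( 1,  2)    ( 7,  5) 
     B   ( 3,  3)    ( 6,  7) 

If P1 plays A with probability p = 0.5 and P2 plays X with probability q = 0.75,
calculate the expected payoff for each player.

E[P1] = 3.125, E[P2] = 3.375

Work:
E[P1] = p·q·π₁(A,X) + p·(1-q)·π₁(A,Y) + (1-p)·q·π₁(B,X) + (1-p)·(1-q)·π₁(B,Y)
= 0.5·0.75·1 + 0.5·0.25·7 + 0.5·0.75·3 + 0.5·0.25·6
= 3.125

E[P2] = 3.375 (similar calculation)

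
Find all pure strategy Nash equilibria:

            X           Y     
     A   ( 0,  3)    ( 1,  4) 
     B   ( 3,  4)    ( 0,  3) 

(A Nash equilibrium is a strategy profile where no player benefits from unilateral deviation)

Nash equilibrium: (A, Y), (B, X)

Work:
Best responses:
  P1 vs X: payoffs [0, 3] → best response B (payoff 3)
  P1 vs Y: payoffs [1, 0] → best response A (payoff 1)
  P2 vs A: payoffs [3, 4] → best response Y (payoff 4)
  P2 vs B: payoffs [4, 3] → best response X (payoff 4)
Mutual best responses: (A,Y), (B,X) → Nash equilibria.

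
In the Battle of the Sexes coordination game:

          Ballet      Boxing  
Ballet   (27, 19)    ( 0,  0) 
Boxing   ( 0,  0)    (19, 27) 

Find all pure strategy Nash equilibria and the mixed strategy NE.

Pure NE: (Ballet, Ballet) and (Boxing, Boxing); Mixed NE: p = 0.587, q = 0.413

Work:
Check pure NE:
(Ballet, Ballet): (27, 19) - no unilateral deviation beneficial
(Boxing, Boxing): (19, 27) - no unilateral deviation beneficial
Mixed NE: P1 plays Ballet with p = 0.587, P2 plays Ballet with q = 0.413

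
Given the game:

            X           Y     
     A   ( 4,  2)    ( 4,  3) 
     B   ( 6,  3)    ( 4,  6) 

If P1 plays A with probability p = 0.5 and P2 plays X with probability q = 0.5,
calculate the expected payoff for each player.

E[P1] = 4.5, E[P2] = 3.5

Work:
E[P1] = p·q·π₁(A,X) + p·(1-q)·π₁(A,Y) + (1-p)·q·π₁(B,X) + (1-p)·(1-q)·π₁(B,Y)
= 0.5·0.5·4 + 0.5·0.5·4 + 0.5·0.5·6 + 0.5·0.5·4
= 4.5

E[P2] = 3.5 (similar calculation)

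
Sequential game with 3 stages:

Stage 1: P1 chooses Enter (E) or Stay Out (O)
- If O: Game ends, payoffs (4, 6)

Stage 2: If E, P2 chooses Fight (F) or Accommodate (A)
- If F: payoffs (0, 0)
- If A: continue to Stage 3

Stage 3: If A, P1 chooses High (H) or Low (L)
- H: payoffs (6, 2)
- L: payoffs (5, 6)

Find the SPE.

SPE: (E, A, H); Outcome (6, 2)

Work:
Stage 3: P1 chooses H (6 vs 5)
Stage 2: P2: F->0, A->2 (anticipating H). Choose A
Stage 1: P1: O->4, E->6 (anticipating A, H). Choose E
SPE path: E -> A -> H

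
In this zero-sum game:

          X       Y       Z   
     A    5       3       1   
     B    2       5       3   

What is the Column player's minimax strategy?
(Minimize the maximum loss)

Column should play Z, value = 3

Work:
Column player minimizes Row's maximum payoff:
Column X: max payoff to Row = 5
Column Y: max payoff to Row = 5
Column Z: max payoff to Row = 3
Minimum is 3, achieved by column Z.
Minimax strategy: Z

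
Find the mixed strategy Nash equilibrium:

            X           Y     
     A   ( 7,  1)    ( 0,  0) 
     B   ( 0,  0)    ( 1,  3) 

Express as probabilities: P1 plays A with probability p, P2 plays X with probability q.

p = 0.75, q = 0.125

Work:
Find probabilities that make opponent indifferent:
P2 chooses q to make P1 indifferent between A and B
P1 chooses p to make P2 indifferent between X and Y
Mixed NE: P1 plays (A: 0.75, B: 0.25), P2 plays (X: 0.125, Y: 0.875)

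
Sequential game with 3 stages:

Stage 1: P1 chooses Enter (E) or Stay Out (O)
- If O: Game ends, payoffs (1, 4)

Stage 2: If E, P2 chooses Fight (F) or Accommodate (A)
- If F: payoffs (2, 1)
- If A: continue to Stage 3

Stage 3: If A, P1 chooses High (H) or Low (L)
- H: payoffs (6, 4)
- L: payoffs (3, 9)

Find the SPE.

SPE: (E, A, H); Outcome (6, 4)

Work:
Stage 3: P1 chooses H (6 vs 3)
Stage 2: P2: F->1, A->4 (anticipating H). Choose A
Stage 1: P1: O->1, E->6 (anticipating A, H). Choose E
SPE path: E -> A -> H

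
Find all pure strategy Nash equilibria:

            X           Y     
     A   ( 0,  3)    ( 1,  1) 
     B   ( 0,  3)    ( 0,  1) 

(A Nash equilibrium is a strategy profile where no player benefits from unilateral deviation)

Nash equilibrium: (A, X), (B, X)

Work:
Best responses:
  P1 vs X: payoffs [0, 0] → best response A/B (payoff 0)
  P1 vs Y: payoffs [1, 0] → best response A (payoff 1)
  P2 vs A: payoffs [3, 1] → best response X (payoff 3)
  P2 vs B: payoffs [3, 1] → best response X (payoff 3)
Mutual best responses: (A,X), (B,X) → Nash equilibria.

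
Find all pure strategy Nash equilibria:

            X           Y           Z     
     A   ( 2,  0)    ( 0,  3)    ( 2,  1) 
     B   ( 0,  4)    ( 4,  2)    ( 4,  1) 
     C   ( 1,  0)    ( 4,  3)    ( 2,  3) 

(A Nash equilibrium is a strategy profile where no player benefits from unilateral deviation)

Nash equilibrium: (C, Y)

Work:
Best responses:
  P1 vs X: payoffs [2, 0, 1] → best response A (payoff 2)
  P1 vs Y: payoffs [0, 4, 4] → best response B/C (payoff 4)
  P1 vs Z: payoffs [2, 4, 2] → best response B (payoff 4)
  P2 vs A: payoffs [0, 3, 1] → best response Y (payoff 3)
  P2 vs B: payoffs [4, 2, 1] → best response X (payoff 4)
  P2 vs C: payoffs [0, 3, 3] → best response Y/Z (payoff 3)
Mutual best responses: (C,Y) → Nash equilibria.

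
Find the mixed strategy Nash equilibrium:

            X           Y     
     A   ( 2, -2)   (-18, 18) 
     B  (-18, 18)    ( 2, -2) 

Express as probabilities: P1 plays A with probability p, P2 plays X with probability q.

p = 0.5, q = 0.5

Work:
Find probabilities that make opponent indifferent:
P2 chooses q to make P1 indifferent between A and B
P1 chooses p to make P2 indifferent between X and Y
Mixed NE: P1 plays (A: 0.5, B: 0.5), P2 plays (X: 0.5, Y: 0.5)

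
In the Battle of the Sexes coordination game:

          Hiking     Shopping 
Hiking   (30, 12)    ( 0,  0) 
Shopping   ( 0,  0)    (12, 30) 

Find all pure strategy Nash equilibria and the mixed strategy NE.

Pure NE: (Hiking, Hiking) and (Shopping, Shopping); Mixed NE: p = 0.7143, q = 0.2857

Work:
Check pure NE:
(Hiking, Hiking): (30, 12) - no unilateral deviation beneficial
(Shopping, Shopping): (12, 30) - no unilateral deviation beneficial
Mixed NE: P1 plays Hiking with p = 0.7143, P2 plays Hiking with q = 0.2857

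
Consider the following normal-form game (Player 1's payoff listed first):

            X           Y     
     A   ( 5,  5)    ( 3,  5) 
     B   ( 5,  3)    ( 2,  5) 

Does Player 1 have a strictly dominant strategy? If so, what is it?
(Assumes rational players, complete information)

No strictly dominant strategy exists for Player 1

Work:
A strategy strictly dominates another if it gives a strictly higher payoff against every opponent action. Compare each pair of P1's strategies column-by-column:
  A vs B: [5 vs 5, 3 vs 2] → A does not strictly dominate B (column X: 5 ≤ 5)
  B vs A: [5 vs 5, 2 vs 3] → B does not strictly dominate A (column X: 5 ≤ 5)
No single strategy strictly dominates all others → no strictly dominant strategy.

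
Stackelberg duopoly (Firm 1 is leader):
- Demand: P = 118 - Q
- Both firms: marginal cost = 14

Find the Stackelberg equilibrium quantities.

q₁* (leader) = 52.0, q₂* (follower) = 26.0

Work:
Follower's reaction: q₂ = (a - c - q₁)/2
Leader substitutes: π₁ = q₁·(a - q₁ - (a-c-q₁)/2 - c)
FOC: q₁* = (118 - 14)/2 = 52.00
Then: q₂* = (118 - 14 - 52.0)/2 = 26.00
Leader has first-mover advantage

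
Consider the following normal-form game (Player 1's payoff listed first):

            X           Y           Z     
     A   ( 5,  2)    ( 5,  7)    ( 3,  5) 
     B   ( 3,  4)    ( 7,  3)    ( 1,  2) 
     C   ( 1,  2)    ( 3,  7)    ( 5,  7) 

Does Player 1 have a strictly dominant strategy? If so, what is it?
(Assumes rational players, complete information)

No strictly dominant strategy exists for Player 1

Work:
A strategy strictly dominates another if it gives a strictly higher payoff against every opponent action. Compare each pair of P1's strategies column-by-column:
  A vs B: [5 vs 3, 5 vs 7, 3 vs 1] → A does not strictly dominate B (column Y: 5 ≤ 7)
  A vs C: [5 vs 1, 5 vs 3, 3 vs 5] → A does not strictly dominate C (column Z: 3 ≤ 5)
  B vs A: [3 vs 5, 7 vs 5, 1 vs 3] → B does not strictly dominate A (column X: 3 ≤ 5)
  B vs C: [3 vs 1, 7 vs 3, 1 vs 5] → B does not strictly dominate C (column Z: 1 ≤ 5)
  C vs A: [1 vs 5, 3 vs 5, 5 vs 3] → C does not strictly dominate A (column X: 1 ≤ 5)
  C vs B: [1 vs 3, 3 vs 7, 5 vs 1] → C does not strictly dominate B (column X: 1 ≤ 3)
No single strategy strictly dominates all others → no strictly dominant strategy.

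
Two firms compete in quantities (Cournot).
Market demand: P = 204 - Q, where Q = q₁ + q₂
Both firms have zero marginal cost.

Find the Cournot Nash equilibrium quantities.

q₁* = q₂* = 68.0; P* = 68.0

Work:
Profit: π_i = P·q_i = (a - q_i - q_j)·q_i
FOC: ∂π_i/∂q_i = a - 2q_i - q_j = 0
Reaction function: q_i = (204 - q_j)/2
Symmetry: q* = 204/3 = 68.0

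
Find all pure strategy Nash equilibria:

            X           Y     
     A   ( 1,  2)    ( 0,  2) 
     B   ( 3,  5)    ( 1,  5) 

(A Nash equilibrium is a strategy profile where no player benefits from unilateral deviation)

Nash equilibrium: (B, X), (B, Y)

Work:
Best responses:
  P1 vs X: payoffs [1, 3] → best response B (payoff 3)
  P1 vs Y: payoffs [0, 1] → best response B (payoff 1)
  P2 vs A: payoffs [2, 2] → best response X/Y (payoff 2)
  P2 vs B: payoffs [5, 5] → best response X/Y (payoff 5)
Mutual best responses: (B,X), (B,Y) → Nash equilibria.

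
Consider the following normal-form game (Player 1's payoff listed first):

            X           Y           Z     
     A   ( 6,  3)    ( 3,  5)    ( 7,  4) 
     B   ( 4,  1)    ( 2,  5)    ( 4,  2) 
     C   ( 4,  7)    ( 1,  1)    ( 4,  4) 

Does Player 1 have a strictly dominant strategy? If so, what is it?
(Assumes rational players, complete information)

Yes, Player 1's strictly dominant strategy is A

Work:
A strategy strictly dominates another if it gives a strictly higher payoff against every opponent action. Compare each pair of P1's strategies column-by-column:
  A vs B: [6 vs 4, 3 vs 2, 7 vs 4] → A strictly dominates B
  A vs C: [6 vs 4, 3 vs 1, 7 vs 4] → A strictly dominates C
  B vs A: [4 vs 6, 2 vs 3, 4 vs 7] → B does not strictly dominate A (column X: 4 ≤ 6)
  B vs C: [4 vs 4, 2 vs 1, 4 vs 4] → B does not strictly dominate C (column X: 4 ≤ 4)
  C vs A: [4 vs 6, 1 vs 3, 4 vs 7] → C does not strictly dominate A (column X: 4 ≤ 6)
  C vs B: [4 vs 4, 1 vs 2, 4 vs 4] → C does not strictly dominate B (column X: 4 ≤ 4)
A strictly dominates every other strategy → strictly dominant.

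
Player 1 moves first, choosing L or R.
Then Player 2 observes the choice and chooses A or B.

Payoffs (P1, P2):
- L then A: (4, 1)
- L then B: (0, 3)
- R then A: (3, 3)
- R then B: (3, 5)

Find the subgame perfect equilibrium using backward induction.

P1 plays R, P2 plays B after L and B after R; Payoff (3, 5)

Work:
Backward induction:
After L: P2 chooses B → P1 gets 0
After R: P2 chooses B → P1 gets 3
P1 chooses R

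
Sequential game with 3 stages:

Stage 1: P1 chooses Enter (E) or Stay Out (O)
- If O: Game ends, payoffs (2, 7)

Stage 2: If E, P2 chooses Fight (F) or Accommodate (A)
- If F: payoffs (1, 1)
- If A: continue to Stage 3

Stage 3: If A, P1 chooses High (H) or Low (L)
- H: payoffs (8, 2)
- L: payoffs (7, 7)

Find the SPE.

SPE: (E, A, H); Outcome (8, 2)

Work:
Stage 3: P1 chooses H (8 vs 7)
Stage 2: P2: F->1, A->2 (anticipating H). Choose A
Stage 1: P1: O->2, E->8 (anticipating A, H). Choose E
SPE path: E -> A -> H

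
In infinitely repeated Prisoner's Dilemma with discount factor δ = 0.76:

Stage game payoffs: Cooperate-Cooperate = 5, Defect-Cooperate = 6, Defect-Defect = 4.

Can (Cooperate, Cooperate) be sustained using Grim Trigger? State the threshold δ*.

δ* = 0.5; since δ = 0.76 ≥ 0.5, cooperation can be sustained

Work:
For Grim Trigger:
Cooperate forever: 5/(1-δ)
Defect then punished: 6 + 4·δ/(1-δ)
Need: 5/(1-δ) ≥ 6 + 4·δ/(1-δ)
Solving: δ ≥ (T-R)/(T-P) = (6-5)/(6-4) = 0.5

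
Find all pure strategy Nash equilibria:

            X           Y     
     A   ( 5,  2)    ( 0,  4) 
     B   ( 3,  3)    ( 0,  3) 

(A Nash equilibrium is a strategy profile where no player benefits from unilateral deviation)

Nash equilibrium: (A, Y), (B, Y)

Work:
Best responses:
  P1 vs X: payoffs [5, 3] → best response A (payoff 5)
  P1 vs Y: payoffs [0, 0] → best response A/B (payoff 0)
  P2 vs A: payoffs [2, 4] → best response Y (payoff 4)
  P2 vs B: payoffs [3, 3] → best response X/Y (payoff 3)
Mutual best responses: (A,Y), (B,Y) → Nash equilibria.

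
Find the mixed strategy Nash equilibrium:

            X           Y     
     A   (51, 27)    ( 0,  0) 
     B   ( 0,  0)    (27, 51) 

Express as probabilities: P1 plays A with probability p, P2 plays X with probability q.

p = 0.6538, q = 0.3462

Work:
Find probabilities that make opponent indifferent:
P2 chooses q to make P1 indifferent between A and B
P1 chooses p to make P2 indifferent between X and Y
Mixed NE: P1 plays (A: 0.6538, B: 0.3462), P2 plays (X: 0.3462, Y: 0.6538)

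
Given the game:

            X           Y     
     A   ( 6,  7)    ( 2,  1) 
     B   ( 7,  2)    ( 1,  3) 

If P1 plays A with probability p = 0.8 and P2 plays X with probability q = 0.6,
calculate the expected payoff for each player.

E[P1] = 4.44, E[P2] = 4.16

Work:
E[P1] = p·q·π₁(A,X) + p·(1-q)·π₁(A,Y) + (1-p)·q·π₁(B,X) + (1-p)·(1-q)·π₁(B,Y)
= 0.8·0.6·6 + 0.8·0.4·2 + 0.2·0.6·7 + 0.2·0.4·1
= 4.44

E[P2] = 4.16 (similar calculation)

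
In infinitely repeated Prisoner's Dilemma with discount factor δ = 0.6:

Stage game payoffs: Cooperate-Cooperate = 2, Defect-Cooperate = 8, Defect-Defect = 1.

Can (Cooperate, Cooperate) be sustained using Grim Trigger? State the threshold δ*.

δ* = 0.8571; since δ = 0.6 < 0.8571, cooperation cannot be sustained

Work:
For Grim Trigger:
Cooperate forever: 2/(1-δ)
Defect then punished: 8 + 1·δ/(1-δ)
Need: 2/(1-δ) ≥ 8 + 1·δ/(1-δ)
Solving: δ ≥ (T-R)/(T-P) = (8-2)/(8-1) = 0.8571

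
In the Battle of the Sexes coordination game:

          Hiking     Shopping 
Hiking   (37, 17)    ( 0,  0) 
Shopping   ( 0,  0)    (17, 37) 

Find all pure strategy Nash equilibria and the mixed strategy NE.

Pure NE: (Hiking, Hiking) and (Shopping, Shopping); Mixed NE: p = 0.6852, q = 0.3148

Work:
Check pure NE:
(Hiking, Hiking): (37, 17) - no unilateral deviation beneficial
(Shopping, Shopping): (17, 37) - no unilateral deviation beneficial
Mixed NE: P1 plays Hiking with p = 0.6852, P2 plays Hiking with q = 0.3148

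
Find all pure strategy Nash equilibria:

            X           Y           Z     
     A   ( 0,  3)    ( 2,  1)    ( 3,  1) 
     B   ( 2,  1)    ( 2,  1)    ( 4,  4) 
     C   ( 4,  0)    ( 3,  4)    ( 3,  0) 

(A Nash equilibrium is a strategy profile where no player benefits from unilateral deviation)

Nash equilibrium: (B, Z), (C, Y)

Work:
Best responses:
  P1 vs X: payoffs [0, 2, 4] → best response C (payoff 4)
  P1 vs Y: payoffs [2, 2, 3] → best response C (payoff 3)
  P1 vs Z: payoffs [3, 4, 3] → best response B (payoff 4)
  P2 vs A: payoffs [3, 1, 1] → best response X (payoff 3)
  P2 vs B: payoffs [1, 1, 4] → best response Z (payoff 4)
  P2 vs C: payoffs [0, 4, 0] → best response Y (payoff 4)
Mutual best responses: (B,Z), (C,Y) → Nash equilibria.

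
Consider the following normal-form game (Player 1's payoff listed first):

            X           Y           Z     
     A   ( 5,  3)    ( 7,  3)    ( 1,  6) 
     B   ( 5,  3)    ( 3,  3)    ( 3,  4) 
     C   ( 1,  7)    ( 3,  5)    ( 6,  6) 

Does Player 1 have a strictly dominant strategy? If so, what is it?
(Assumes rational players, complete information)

No strictly dominant strategy exists for Player 1

Work:
A strategy strictly dominates another if it gives a strictly higher payoff against every opponent action. Compare each pair of P1's strategies column-by-column:
  A vs B: [5 vs 5, 7 vs 3, 1 vs 3] → A does not strictly dominate B (column X: 5 ≤ 5)
  A vs C: [5 vs 1, 7 vs 3, 1 vs 6] → A does not strictly dominate C (column Z: 1 ≤ 6)
  B vs A: [5 vs 5, 3 vs 7, 3 vs 1] → B does not strictly dominate A (column X: 5 ≤ 5)
  B vs C: [5 vs 1, 3 vs 3, 3 vs 6] → B does not strictly dominate C (column Y: 3 ≤ 3)
  C vs A: [1 vs 5, 3 vs 7, 6 vs 1] → C does not strictly dominate A (column X: 1 ≤ 5)
  C vs B: [1 vs 5, 3 vs 3, 6 vs 3] → C does not strictly dominate B (column X: 1 ≤ 5)
No single strategy strictly dominates all others → no strictly dominant strategy.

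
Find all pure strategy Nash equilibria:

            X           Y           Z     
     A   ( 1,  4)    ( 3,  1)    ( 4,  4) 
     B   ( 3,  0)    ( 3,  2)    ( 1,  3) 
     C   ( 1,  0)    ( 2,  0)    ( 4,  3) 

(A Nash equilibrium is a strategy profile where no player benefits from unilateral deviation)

Nash equilibrium: (A, Z), (C, Z)

Work:
Best responses:
  P1 vs X: payoffs [1, 3, 1] → best response B (payoff 3)
  P1 vs Y: payoffs [3, 3, 2] → best response A/B (payoff 3)
  P1 vs Z: payoffs [4, 1, 4] → best response A/C (payoff 4)
  P2 vs A: payoffs [4, 1, 4] → best response X/Z (payoff 4)
  P2 vs B: payoffs [0, 2, 3] → best response Z (payoff 3)
  P2 vs C: payoffs [0, 0, 3] → best response Z (payoff 3)
Mutual best responses: (A,Z), (C,Z) → Nash equilibria.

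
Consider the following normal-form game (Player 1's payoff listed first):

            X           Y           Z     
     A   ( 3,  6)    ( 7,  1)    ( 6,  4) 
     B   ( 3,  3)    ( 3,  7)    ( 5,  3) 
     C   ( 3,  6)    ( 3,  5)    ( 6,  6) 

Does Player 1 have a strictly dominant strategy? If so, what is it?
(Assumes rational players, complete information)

No strictly dominant strategy exists for Player 1

Work:
A strategy strictly dominates another if it gives a strictly higher payoff against every opponent action. Compare each pair of P1's strategies column-by-column:
  A vs B: [3 vs 3, 7 vs 3, 6 vs 5] → A does not strictly dominate B (column X: 3 ≤ 3)
  A vs C: [3 vs 3, 7 vs 3, 6 vs 6] → A does not strictly dominate C (column X: 3 ≤ 3)
  B vs A: [3 vs 3, 3 vs 7, 5 vs 6] → B does not strictly dominate A (column X: 3 ≤ 3)
  B vs C: [3 vs 3, 3 vs 3, 5 vs 6] → B does not strictly dominate C (column X: 3 ≤ 3)
  C vs A: [3 vs 3, 3 vs 7, 6 vs 6] → C does not strictly dominate A (column X: 3 ≤ 3)
  C vs B: [3 vs 3, 3 vs 3, 6 vs 5] → C does not strictly dominate B (column X: 3 ≤ 3)
No single strategy strictly dominates all others → no strictly dominant strategy.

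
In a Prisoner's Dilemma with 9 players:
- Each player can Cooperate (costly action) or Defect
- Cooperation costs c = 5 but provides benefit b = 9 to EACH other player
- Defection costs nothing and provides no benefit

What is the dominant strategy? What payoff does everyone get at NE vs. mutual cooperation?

Dominant: Defect; NE payoff = 0; Coop payoff = 67

Work:
Defect dominates (saves cost c = 5, benefit to others is external)
NE: All defect → everyone gets 0
If all cooperate: each receives (8)×9 - 5 = 67
Social dilemma: 67 > 0 but NE gives 0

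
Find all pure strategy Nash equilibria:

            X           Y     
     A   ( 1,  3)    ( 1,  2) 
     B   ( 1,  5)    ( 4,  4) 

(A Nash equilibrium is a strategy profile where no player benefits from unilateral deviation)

Nash equilibrium: (A, X), (B, X)

Work:
Best responses:
  P1 vs X: payoffs [1, 1] → best response A/B (payoff 1)
  P1 vs Y: payoffs [1, 4] → best response B (payoff 4)
  P2 vs A: payoffs [3, 2] → best response X (payoff 3)
  P2 vs B: payoffs [5, 4] → best response X (payoff 5)
Mutual best responses: (A,X), (B,X) → Nash equilibria.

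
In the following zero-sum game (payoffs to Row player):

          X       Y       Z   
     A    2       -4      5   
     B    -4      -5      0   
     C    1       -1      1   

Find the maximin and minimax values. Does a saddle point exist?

Maximin = -1, Minimax = -1, Saddle: True

Work:
Row minimums: [-4, -5, -1] → maximin = -1
Column maximums: [2, -1, 5] → minimax = -1
Saddle point exists! Game value = -1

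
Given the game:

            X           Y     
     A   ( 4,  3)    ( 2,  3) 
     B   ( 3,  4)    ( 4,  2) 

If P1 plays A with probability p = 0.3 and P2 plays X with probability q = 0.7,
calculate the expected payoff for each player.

E[P1] = 3.33, E[P2] = 3.28

Work:
E[P1] = p·q·π₁(A,X) + p·(1-q)·π₁(A,Y) + (1-p)·q·π₁(B,X) + (1-p)·(1-q)·π₁(B,Y)
= 0.3·0.7·4 + 0.3·0.3·2 + 0.7·0.7·3 + 0.7·0.3·4
= 3.33

E[P2] = 3.28 (similar calculation)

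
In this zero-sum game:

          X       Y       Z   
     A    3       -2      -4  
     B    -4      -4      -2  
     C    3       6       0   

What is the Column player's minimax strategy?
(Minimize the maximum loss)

Column should play Z, value = 0

Work:
Column player minimizes Row's maximum payoff:
Column X: max payoff to Row = 3
Column Y: max payoff to Row = 6
Column Z: max payoff to Row = 0
Minimum is 0, achieved by column Z.
Minimax strategy: Z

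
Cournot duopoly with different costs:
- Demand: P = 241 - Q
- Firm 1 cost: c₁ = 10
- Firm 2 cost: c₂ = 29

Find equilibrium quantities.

q₁* = 83.33, q₂* = 64.33

Work:
Reaction: q₁ = (241 - 10 - q₂)/2
Reaction: q₂ = (241 - 29 - q₁)/2
Solve simultaneously:
q₁* = (241 - 2×10 + 29)/3 = 83.33
q₂* = (241 - 2×29 + 10)/3 = 64.33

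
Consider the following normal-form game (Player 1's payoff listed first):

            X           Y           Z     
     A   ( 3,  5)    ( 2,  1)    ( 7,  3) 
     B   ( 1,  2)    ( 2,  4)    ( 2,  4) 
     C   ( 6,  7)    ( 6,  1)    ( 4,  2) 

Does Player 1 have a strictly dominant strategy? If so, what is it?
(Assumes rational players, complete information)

No strictly dominant strategy exists for Player 1

Work:
A strategy strictly dominates another if it gives a strictly higher payoff against every opponent action. Compare each pair of P1's strategies column-by-column:
  A vs B: [3 vs 1, 2 vs 2, 7 vs 2] → A does not strictly dominate B (column Y: 2 ≤ 2)
  A vs C: [3 vs 6, 2 vs 6, 7 vs 4] → A does not strictly dominate C (column X: 3 ≤ 6)
  B vs A: [1 vs 3, 2 vs 2, 2 vs 7] → B does not strictly dominate A (column X: 1 ≤ 3)
  B vs C: [1 vs 6, 2 vs 6, 2 vs 4] → B does not strictly dominate C (column X: 1 ≤ 6)
  C vs A: [6 vs 3, 6 vs 2, 4 vs 7] → C does not strictly dominate A (column Z: 4 ≤ 7)
  C vs B: [6 vs 1, 6 vs 2, 4 vs 2] → C strictly dominates B
No single strategy strictly dominates all others → no strictly dominant strategy.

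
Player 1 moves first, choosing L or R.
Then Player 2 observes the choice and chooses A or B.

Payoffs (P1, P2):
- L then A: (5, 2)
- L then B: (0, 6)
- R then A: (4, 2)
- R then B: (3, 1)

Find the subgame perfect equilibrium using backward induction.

P1 plays R, P2 plays B after L and A after R; Payoff (4, 2)

Work:
Backward induction:
After L: P2 chooses B → P1 gets 0
After R: P2 chooses A → P1 gets 4
P1 chooses R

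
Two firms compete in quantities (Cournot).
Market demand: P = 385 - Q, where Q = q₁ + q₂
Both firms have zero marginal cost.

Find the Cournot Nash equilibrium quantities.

q₁* = q₂* = 128.33; P* = 128.33

Work:
Profit: π_i = P·q_i = (a - q_i - q_j)·q_i
FOC: ∂π_i/∂q_i = a - 2q_i - q_j = 0
Reaction function: q_i = (385 - q_j)/2
Symmetry: q* = 385/3 = 128.33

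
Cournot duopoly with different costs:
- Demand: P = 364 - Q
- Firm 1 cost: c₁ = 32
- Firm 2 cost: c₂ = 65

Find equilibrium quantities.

q₁* = 121.67, q₂* = 88.67

Work:
Reaction: q₁ = (364 - 32 - q₂)/2
Reaction: q₂ = (364 - 65 - q₁)/2
Solve simultaneously:
q₁* = (364 - 2×32 + 65)/3 = 121.67
q₂* = (364 - 2×65 + 32)/3 = 88.67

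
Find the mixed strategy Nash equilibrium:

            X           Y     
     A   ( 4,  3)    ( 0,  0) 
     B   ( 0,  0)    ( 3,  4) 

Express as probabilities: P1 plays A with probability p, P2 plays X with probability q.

p = 0.5714, q = 0.4286

Work:
Find probabilities that make opponent indifferent:
P2 chooses q to make P1 indifferent between A and B
P1 chooses p to make P2 indifferent between X and Y
Mixed NE: P1 plays (A: 0.5714, B: 0.4286), P2 plays (X: 0.4286, Y: 0.5714)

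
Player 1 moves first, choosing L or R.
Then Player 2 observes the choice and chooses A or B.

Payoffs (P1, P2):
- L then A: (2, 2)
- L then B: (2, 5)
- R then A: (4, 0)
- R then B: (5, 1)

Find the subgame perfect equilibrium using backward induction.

P1 plays R, P2 plays B after L and B after R; Payoff (5, 1)

Work:
Backward induction:
After L: P2 chooses B → P1 gets 2
After R: P2 chooses B → P1 gets 5
P1 chooses R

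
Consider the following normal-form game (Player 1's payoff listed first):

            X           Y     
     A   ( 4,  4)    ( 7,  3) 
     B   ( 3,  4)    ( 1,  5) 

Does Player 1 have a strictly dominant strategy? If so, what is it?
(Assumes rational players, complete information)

Yes, Player 1's strictly dominant strategy is A

Work:
A strategy strictly dominates another if it gives a strictly higher payoff against every opponent action. Compare each pair of P1's strategies column-by-column:
  A vs B: [4 vs 3, 7 vs 1] → A strictly dominates B
  B vs A: [3 vs 4, 1 vs 7] → B does not strictly dominate A (column X: 3 ≤ 4)
A strictly dominates every other strategy → strictly dominant.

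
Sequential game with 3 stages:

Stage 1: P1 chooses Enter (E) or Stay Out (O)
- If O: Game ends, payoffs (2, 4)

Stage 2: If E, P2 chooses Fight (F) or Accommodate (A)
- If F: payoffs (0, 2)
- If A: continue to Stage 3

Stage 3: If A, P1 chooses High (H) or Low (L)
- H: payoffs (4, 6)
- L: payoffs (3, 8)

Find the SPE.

SPE: (E, A, H); Outcome (4, 6)

Work:
Stage 3: P1 chooses H (4 vs 3)
Stage 2: P2: F->2, A->6 (anticipating H). Choose A
Stage 1: P1: O->2, E->4 (anticipating A, H). Choose E
SPE path: E -> A -> H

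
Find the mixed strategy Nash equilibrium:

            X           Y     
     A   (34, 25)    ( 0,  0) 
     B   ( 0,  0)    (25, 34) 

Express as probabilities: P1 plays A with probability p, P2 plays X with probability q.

p = 0.5763, q = 0.4237

Work:
Find probabilities that make opponent indifferent:
P2 chooses q to make P1 indifferent between A and B
P1 chooses p to make P2 indifferent between X and Y
Mixed NE: P1 plays (A: 0.5763, B: 0.4237), P2 plays (X: 0.4237, Y: 0.5763)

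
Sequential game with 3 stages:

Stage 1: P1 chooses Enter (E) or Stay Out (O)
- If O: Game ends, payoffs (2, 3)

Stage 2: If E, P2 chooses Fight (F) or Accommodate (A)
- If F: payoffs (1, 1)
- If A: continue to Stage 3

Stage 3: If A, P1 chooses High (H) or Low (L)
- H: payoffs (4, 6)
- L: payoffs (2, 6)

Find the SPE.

SPE: (E, A, H); Outcome (4, 6)

Work:
Stage 3: P1 chooses H (4 vs 2)
Stage 2: P2: F->1, A->6 (anticipating H). Choose A
Stage 1: P1: O->2, E->4 (anticipating A, H). Choose E
SPE path: E -> A -> H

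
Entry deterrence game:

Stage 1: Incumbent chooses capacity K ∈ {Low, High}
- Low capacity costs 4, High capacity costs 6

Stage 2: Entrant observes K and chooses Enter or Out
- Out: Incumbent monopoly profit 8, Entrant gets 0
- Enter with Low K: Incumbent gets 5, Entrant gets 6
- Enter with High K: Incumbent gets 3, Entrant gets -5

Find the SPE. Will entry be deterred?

SPE: (High, Enter|Low, Out|High); Entry deterred. Incumbent net profit = 2

Work:
After Low K: Entrant enters (6 > 0)
After High K: Entrant stays out (-5 < 0)
Incumbent: Low → 5−4=1, High → 8−6=2
Incumbent chooses High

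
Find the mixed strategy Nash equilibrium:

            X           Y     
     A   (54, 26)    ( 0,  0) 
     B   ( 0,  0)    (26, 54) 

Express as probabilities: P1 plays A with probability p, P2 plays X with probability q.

p = 0.675, q = 0.325

Work:
Find probabilities that make opponent indifferent:
P2 chooses q to make P1 indifferent between A and B
P1 chooses p to make P2 indifferent between X and Y
Mixed NE: P1 plays (A: 0.675, B: 0.325), P2 plays (X: 0.325, Y: 0.675)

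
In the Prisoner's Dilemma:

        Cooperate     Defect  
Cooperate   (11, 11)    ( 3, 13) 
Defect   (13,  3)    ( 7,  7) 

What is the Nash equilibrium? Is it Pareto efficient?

(Defect, Defect) is NE; not Pareto efficient

Work:
Defect dominates Cooperate for both players:
If P2 cooperates: Defect (13) > Cooperate (11)
If P2 defects: Defect (7) > Cooperate (3)
NE: (Defect, Defect) with payoff (7, 7)
But (Cooperate, Cooperate) = (11, 11) Pareto dominates (7, 7)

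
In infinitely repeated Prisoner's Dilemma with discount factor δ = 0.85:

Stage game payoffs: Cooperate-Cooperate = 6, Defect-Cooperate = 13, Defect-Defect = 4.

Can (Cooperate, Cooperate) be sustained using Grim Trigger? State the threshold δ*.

δ* = 0.7778; since δ = 0.85 ≥ 0.7778, cooperation can be sustained

Work:
For Grim Trigger:
Cooperate forever: 6/(1-δ)
Defect then punished: 13 + 4·δ/(1-δ)
Need: 6/(1-δ) ≥ 13 + 4·δ/(1-δ)
Solving: δ ≥ (T-R)/(T-P) = (13-6)/(13-4) = 0.7778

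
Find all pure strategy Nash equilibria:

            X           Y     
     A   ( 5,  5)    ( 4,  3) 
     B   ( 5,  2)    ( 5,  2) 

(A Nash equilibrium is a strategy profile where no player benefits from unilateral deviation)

Nash equilibrium: (A, X), (B, X), (B, Y)

Work:
Best responses:
  P1 vs X: payoffs [5, 5] → best response A/B (payoff 5)
  P1 vs Y: payoffs [4, 5] → best response B (payoff 5)
  P2 vs A: payoffs [5, 3] → best response X (payoff 5)
  P2 vs B: payoffs [2, 2] → best response X/Y (payoff 2)
Mutual best responses: (A,X), (B,X), (B,Y) → Nash equilibria.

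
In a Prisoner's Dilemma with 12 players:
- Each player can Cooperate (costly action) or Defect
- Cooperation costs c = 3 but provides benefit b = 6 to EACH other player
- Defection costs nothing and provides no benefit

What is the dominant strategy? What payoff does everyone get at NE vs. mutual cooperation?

Dominant: Defect; NE payoff = 0; Coop payoff = 63

Work:
Defect dominates (saves cost c = 3, benefit to others is external)
NE: All defect → everyone gets 0
If all cooperate: each receives (11)×6 - 3 = 63
Social dilemma: 63 > 0 but NE gives 0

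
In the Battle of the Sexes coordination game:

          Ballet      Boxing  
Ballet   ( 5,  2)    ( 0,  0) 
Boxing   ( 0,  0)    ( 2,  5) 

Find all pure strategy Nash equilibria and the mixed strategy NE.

Pure NE: (Ballet, Ballet) and (Boxing, Boxing); Mixed NE: p = 0.7143, q = 0.2857

Work:
Check pure NE:
(Ballet, Ballet): (5, 2) - no unilateral deviation beneficial
(Boxing, Boxing): (2, 5) - no unilateral deviation beneficial
Mixed NE: P1 plays Ballet with p = 0.7143, P2 plays Ballet with q = 0.2857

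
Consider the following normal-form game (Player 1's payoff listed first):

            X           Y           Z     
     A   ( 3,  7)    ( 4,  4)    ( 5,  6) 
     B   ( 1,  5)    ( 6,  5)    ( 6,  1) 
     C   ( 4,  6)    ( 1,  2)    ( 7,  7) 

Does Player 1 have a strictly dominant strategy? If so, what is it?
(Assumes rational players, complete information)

No strictly dominant strategy exists for Player 1

Work:
A strategy strictly dominates another if it gives a strictly higher payoff against every opponent action. Compare each pair of P1's strategies column-by-column:
  A vs B: [3 vs 1, 4 vs 6, 5 vs 6] → A does not strictly dominate B (column Y: 4 ≤ 6)
  A vs C: [3 vs 4, 4 vs 1, 5 vs 7] → A does not strictly dominate C (column X: 3 ≤ 4)
  B vs A: [1 vs 3, 6 vs 4, 6 vs 5] → B does not strictly dominate A (column X: 1 ≤ 3)
  B vs C: [1 vs 4, 6 vs 1, 6 vs 7] → B does not strictly dominate C (column X: 1 ≤ 4)
  C vs A: [4 vs 3, 1 vs 4, 7 vs 5] → C does not strictly dominate A (column Y: 1 ≤ 4)
  C vs B: [4 vs 1, 1 vs 6, 7 vs 6] → C does not strictly dominate B (column Y: 1 ≤ 6)
No single strategy strictly dominates all others → no strictly dominant strategy.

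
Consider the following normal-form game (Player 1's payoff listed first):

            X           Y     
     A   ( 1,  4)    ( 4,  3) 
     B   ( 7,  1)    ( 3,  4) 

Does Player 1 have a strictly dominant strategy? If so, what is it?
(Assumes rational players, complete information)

No strictly dominant strategy exists for Player 1

Work:
A strategy strictly dominates another if it gives a strictly higher payoff against every opponent action. Compare each pair of P1's strategies column-by-column:
  A vs B: [1 vs 7, 4 vs 3] → A does not strictly dominate B (column X: 1 ≤ 7)
  B vs A: [7 vs 1, 3 vs 4] → B does not strictly dominate A (column Y: 3 ≤ 4)
No single strategy strictly dominates all others → no strictly dominant strategy.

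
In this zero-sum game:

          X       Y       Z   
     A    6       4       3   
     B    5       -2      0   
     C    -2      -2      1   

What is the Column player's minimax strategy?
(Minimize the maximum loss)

Column should play Z, value = 3

Work:
Column player minimizes Row's maximum payoff:
Column X: max payoff to Row = 6
Column Y: max payoff to Row = 4
Column Z: max payoff to Row = 3
Minimum is 3, achieved by column Z.
Minimax strategy: Z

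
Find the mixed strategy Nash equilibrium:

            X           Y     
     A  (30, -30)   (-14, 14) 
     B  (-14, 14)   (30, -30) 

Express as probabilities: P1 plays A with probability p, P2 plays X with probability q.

p = 0.5, q = 0.5

Work:
Find probabilities that make opponent indifferent:
P2 chooses q to make P1 indifferent between A and B
P1 chooses p to make P2 indifferent between X and Y
Mixed NE: P1 plays (A: 0.5, B: 0.5), P2 plays (X: 0.5, Y: 0.5)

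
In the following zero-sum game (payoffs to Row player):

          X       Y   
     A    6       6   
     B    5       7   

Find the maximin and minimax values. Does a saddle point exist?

Maximin = 6, Minimax = 6, Saddle: True

Work:
Row minimums: [6, 5] → maximin = 6
Column maximums: [6, 7] → minimax = 6
Saddle point exists! Game value = 6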